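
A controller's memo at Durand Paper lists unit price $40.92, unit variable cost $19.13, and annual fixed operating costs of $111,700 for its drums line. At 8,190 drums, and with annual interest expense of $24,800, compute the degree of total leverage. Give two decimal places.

Total contribution margin = 8,190 × $21.79 = $178,460.10.
Subtracting fixed costs: EBIT = $178,460.10 − $111,700 = $66,760.10. Interest = $24,800.00, so EBIT − I = $41,960.10.
DCL = contribution ÷ (EBIT − I) = $178,460.10 ÷ $41,960.10 = 4.2531.

4.25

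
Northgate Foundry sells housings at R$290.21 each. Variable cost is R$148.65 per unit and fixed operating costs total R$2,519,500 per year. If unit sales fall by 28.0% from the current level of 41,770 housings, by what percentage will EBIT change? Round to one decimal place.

-48.8%

At 41,770 units, contribution = 41,770 × R$141.56 = R$5,912,961.20.
Subtracting fixed costs: EBIT = R$5,912,961.20 − R$2,519,500 = R$3,393,461.20.
DOL = contribution ÷ EBIT = R$5,912,961.20 ÷ R$3,393,461.20 = 1.7425.
So EBIT moves 1.7425 × (-28.0%) = -48.8%.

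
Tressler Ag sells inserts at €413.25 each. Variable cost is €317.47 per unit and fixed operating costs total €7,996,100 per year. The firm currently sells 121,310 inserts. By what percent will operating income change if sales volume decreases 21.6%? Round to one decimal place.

-69.3%

Total contribution margin = 121,310 × €95.78 = €11,619,071.80.
Subtracting fixed costs: EBIT = €11,619,071.80 − €7,996,100 = €3,622,971.80.
Degree of operating leverage = €11,619,071.80 / €3,622,971.80 = 3.2071.
So EBIT moves 3.2071 × (-21.6%) = -69.3%.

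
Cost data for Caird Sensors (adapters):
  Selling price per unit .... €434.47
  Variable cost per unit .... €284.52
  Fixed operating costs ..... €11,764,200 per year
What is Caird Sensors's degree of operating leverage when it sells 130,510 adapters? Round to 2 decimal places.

Total contribution margin = 130,510 × €149.95 = €19,569,974.50.
Operating income = contribution − fixed costs = €19,569,974.50 − €11,764,200 = €7,805,774.50.
DOL = contribution ÷ EBIT = €19,569,974.50 ÷ €7,805,774.50 = 2.5071.

2.51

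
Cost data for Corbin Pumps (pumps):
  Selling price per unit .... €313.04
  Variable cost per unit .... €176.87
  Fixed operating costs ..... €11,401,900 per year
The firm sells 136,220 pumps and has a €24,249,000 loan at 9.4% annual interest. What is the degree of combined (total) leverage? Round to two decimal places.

At 136,220 units, contribution = 136,220 × €136.17 = €18,549,077.40.
Operating income = contribution − fixed costs = €18,549,077.40 − €11,401,900 = €7,147,177.40. Interest = €2,279,406.00, so EBIT − I = €4,867,771.40.
DCL = contribution ÷ (EBIT − I) = €18,549,077.40 ÷ €4,867,771.40 = 3.8106.

3.81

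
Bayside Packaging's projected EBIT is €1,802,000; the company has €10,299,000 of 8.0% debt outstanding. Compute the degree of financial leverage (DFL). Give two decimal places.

Annual interest charges come to €823,920.00.
Degree of financial leverage = EBIT / (EBIT − interest) = €1,802,000 / €978,080.00 = 1.8424.

1.84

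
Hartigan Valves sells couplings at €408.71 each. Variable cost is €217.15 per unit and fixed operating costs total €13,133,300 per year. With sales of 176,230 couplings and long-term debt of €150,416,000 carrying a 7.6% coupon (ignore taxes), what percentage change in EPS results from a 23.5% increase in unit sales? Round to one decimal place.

+86.3%

Total contribution margin = 176,230 × €191.56 = €33,758,618.80.
EBIT = €33,758,618.80 − €13,133,300 = €20,625,318.80.
After interest of €11,431,616.00, pre-tax earnings = €9,193,702.80.
DCL = total CM / (EBIT − I) = €33,758,618.80 / €9,193,702.80 = 3.6719.
%ΔEPS = DCL × %ΔSales = 3.6719 × +23.5% = +86.3%.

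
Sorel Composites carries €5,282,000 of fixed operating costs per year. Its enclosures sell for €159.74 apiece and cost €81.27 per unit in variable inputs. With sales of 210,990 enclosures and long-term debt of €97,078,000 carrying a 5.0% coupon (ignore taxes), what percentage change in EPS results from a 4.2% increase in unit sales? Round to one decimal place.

At 210,990 units, contribution = 210,990 × €78.47 = €16,556,385.30.
Subtracting fixed costs: EBIT = €16,556,385.30 − €5,282,000 = €11,274,385.30.
Interest = €4,853,900.00, so EBIT − I = €6,420,485.30.
Degree of combined leverage = contribution ÷ (EBIT − I) = €16,556,385.30 ÷ €6,420,485.30 = 2.5787.
%ΔEPS = DCL × %ΔSales = 2.5787 × +4.2% = +10.8%.

+10.8%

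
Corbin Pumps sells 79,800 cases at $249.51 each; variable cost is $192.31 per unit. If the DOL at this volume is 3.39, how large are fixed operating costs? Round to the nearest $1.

Contribution at this volume is 79,800 × $57.20 = $4,564,560.00.
DOL = contribution / EBIT, so EBIT = $4,564,560.00 / 3.39 = $1,346,477.88.
And FC = contribution − EBIT = $4,564,560.00 − $1,346,477.88 = $3,218,082.

$3,218,082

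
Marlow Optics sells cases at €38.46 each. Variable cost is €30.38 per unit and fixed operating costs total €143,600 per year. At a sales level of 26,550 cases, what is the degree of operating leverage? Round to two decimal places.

Total contribution margin = 26,550 × €8.08 = €214,524.00.
Operating income = contribution − fixed costs = €214,524.00 − €143,600 = €70,924.00.
DOL = contribution ÷ EBIT = €214,524.00 ÷ €70,924.00 = 3.0247.

3.02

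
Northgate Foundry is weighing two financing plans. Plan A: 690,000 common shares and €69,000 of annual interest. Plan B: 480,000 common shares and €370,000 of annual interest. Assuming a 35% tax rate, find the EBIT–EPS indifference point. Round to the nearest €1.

€1,058,000

At indifference, (EBIT − 69,000)(1 − t)/690,000 = (EBIT − 370,000)(1 − t)/480,000.
The (1 − t) factor cancels: (EBIT − 69,000) × 480,000 = (EBIT − 370,000) × 690,000.
Solving, EBIT = (370,000·690,000 − 69,000·480,000) / (690,000 − 480,000) = 222,180,000,000 / 210,000 = 1,058,000.00.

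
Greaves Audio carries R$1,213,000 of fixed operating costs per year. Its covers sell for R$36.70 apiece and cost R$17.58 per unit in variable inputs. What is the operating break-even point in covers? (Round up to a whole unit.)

63,442 covers

Contribution margin per unit = R$36.70 − R$17.58 = R$19.12.
Break-even Q = R$1,213,000 / R$19.12 = 63,441.42 → 63,442 covers.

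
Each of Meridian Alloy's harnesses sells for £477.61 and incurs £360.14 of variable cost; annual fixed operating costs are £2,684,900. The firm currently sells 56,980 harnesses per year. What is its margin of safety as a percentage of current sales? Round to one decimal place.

Each unit contributes £477.61 − £360.14 = £117.47. Break-even units = £2,684,900 ÷ £117.47 = 22,856.05; break-even revenue = 22,856.05 × £477.61 = £10,916,277.25.
Actual sales revenue = 56,980 × £477.61 = £27,214,217.80.
Margin of safety = (£27,214,217.80 − £10,916,277.25) ÷ £27,214,217.80 = 59.9%.

59.9%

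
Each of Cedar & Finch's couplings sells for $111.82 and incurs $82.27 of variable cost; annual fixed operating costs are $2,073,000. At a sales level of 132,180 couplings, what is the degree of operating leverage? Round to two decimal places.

At 132,180 units, contribution = 132,180 × $29.55 = $3,905,919.00.
EBIT = $3,905,919.00 − $2,073,000 = $1,832,919.00.
Degree of operating leverage = $3,905,919.00 / $1,832,919.00 = 2.1310.

2.13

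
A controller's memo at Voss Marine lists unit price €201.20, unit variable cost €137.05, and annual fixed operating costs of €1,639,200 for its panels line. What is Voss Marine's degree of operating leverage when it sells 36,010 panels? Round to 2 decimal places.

3.44

At 36,010 units, contribution = 36,010 × €64.15 = €2,310,041.50.
EBIT = €2,310,041.50 − €1,639,200 = €670,841.50.
Degree of operating leverage = €2,310,041.50 / €670,841.50 = 3.4435.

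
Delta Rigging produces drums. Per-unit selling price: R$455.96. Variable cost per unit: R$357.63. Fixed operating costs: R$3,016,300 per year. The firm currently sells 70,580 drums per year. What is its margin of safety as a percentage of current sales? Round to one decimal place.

56.5%

Unit CM = price − variable cost = R$455.96 − R$357.63 = R$98.33. Break-even units = R$3,016,300 ÷ R$98.33 = 30,675.28; break-even revenue = 30,675.28 × R$455.96 = R$13,986,699.36.
Current sales = 70,580 × R$455.96 = R$32,181,656.80.
Margin of safety = (R$32,181,656.80 − R$13,986,699.36) ÷ R$32,181,656.80 = 56.5%.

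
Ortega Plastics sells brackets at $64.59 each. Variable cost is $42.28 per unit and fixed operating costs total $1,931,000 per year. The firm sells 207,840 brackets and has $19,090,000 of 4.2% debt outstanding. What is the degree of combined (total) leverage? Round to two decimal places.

Total contribution margin = 207,840 × $22.31 = $4,636,910.40.
Subtracting fixed costs: EBIT = $4,636,910.40 − $1,931,000 = $2,705,910.40. Interest = $801,780.00, so EBIT − I = $1,904,130.40.
DCL = contribution ÷ (EBIT − I) = $4,636,910.40 ÷ $1,904,130.40 = 2.4352.

2.44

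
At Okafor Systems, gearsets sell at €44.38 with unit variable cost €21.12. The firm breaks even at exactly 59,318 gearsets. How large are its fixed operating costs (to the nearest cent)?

Each unit contributes €44.38 − €21.12 = €23.26.
Since BE = FC / CM, FC = 59,318 × €23.26 = €1,379,736.68.

€1,379,736.68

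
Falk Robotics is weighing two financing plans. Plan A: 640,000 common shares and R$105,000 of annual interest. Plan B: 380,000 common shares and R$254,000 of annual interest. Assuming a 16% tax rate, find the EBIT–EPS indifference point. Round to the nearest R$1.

R$471,769

At indifference, (EBIT − 105,000)(1 − t)/640,000 = (EBIT − 254,000)(1 − t)/380,000.
Cancelling (1 − t) and cross-multiplying: 380,000·(EBIT − 105,000) = 640,000·(EBIT − 254,000).
EBIT × (640,000 − 380,000) = 254,000 × 640,000 − 105,000 × 380,000 = 122,660,000,000, so EBIT = 122,660,000,000 ÷ 260,000 = 471,769.23.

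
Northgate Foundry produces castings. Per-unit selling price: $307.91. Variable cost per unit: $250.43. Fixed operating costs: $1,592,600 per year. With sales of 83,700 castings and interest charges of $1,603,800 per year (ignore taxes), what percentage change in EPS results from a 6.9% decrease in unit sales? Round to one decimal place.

-20.6%

At 83,700 units, contribution = 83,700 × $57.48 = $4,811,076.00.
Subtracting fixed costs: EBIT = $4,811,076.00 − $1,592,600 = $3,218,476.00.
After interest of $1,603,800.00, pre-tax earnings = $1,614,676.00.
Degree of combined leverage = contribution ÷ (EBIT − I) = $4,811,076.00 ÷ $1,614,676.00 = 2.9796.
EPS therefore changes by 2.9796 × (-6.9%) = -20.6%.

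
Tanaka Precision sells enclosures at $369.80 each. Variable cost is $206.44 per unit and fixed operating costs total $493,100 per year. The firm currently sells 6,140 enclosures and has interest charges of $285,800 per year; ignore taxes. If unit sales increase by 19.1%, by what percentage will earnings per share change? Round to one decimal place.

At 6,140 units, contribution = 6,140 × $163.36 = $1,003,030.40.
EBIT = $1,003,030.40 − $493,100 = $509,930.40.
Interest = $285,800.00, so EBIT − I = $224,130.40.
Degree of combined leverage = contribution ÷ (EBIT − I) = $1,003,030.40 ÷ $224,130.40 = 4.4752.
%ΔEPS = DCL × %ΔSales = 4.4752 × +19.1% = +85.5%.

+85.5%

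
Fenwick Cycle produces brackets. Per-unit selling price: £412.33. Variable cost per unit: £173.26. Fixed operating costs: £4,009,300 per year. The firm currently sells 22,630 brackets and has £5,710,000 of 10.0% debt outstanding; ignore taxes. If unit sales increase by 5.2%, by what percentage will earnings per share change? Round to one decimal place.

Total contribution margin = 22,630 × £239.07 = £5,410,154.10.
Operating income = contribution − fixed costs = £5,410,154.10 − £4,009,300 = £1,400,854.10.
Interest = £571,000.00, so EBIT − I = £829,854.10.
Degree of combined leverage = contribution ÷ (EBIT − I) = £5,410,154.10 ÷ £829,854.10 = 6.5194.
EPS therefore changes by 6.5194 × (+5.2%) = +33.9%.

+33.9%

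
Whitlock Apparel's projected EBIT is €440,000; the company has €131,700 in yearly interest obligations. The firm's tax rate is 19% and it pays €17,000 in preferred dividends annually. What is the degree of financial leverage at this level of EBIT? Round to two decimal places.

1.53

Annual interest charges come to €131,700.00.
Preferred dividends grossed up pre-tax: €17,000 / (1 − 0.19) = €20,987.65.
DFL = EBIT ÷ [EBIT − I − D_p/(1−t)] = €440,000 ÷ [€440,000 − €131,700.00 − €20,987.65] = €440,000 ÷ €287,312.35 = 1.5314.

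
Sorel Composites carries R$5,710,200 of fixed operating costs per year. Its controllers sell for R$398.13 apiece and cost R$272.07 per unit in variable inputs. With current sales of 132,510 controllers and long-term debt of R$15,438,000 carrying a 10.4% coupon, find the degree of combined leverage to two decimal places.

1.78

Total contribution margin = 132,510 × R$126.06 = R$16,704,210.60.
Subtracting fixed costs: EBIT = R$16,704,210.60 − R$5,710,200 = R$10,994,010.60. Interest = R$1,605,552.00, so EBIT − I = R$9,388,458.60.
DCL = contribution ÷ (EBIT − I) = R$16,704,210.60 ÷ R$9,388,458.60 = 1.7792.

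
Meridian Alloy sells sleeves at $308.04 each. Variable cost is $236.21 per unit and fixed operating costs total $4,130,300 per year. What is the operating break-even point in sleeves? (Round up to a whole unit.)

57,502 sleeves

Each unit contributes $308.04 − $236.21 = $71.83.
Break-even Q = $4,130,300 / $71.83 = 57,501.04 → 57,502 sleeves.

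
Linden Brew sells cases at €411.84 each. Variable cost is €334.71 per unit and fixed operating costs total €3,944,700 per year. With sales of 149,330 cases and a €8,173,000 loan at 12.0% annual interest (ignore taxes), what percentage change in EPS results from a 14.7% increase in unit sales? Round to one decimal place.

+25.7%

Contribution at this volume is 149,330 × €77.13 = €11,517,822.90.
Subtracting fixed costs: EBIT = €11,517,822.90 − €3,944,700 = €7,573,122.90.
Interest = €980,760.00, so EBIT − I = €6,592,362.90.
DCL = total CM / (EBIT − I) = €11,517,822.90 / €6,592,362.90 = 1.7471.
%ΔEPS = DCL × %ΔSales = 1.7471 × +14.7% = +25.7%.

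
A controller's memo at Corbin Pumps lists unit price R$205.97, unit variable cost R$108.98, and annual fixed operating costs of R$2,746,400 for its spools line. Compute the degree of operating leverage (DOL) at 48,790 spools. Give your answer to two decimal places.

Total contribution margin = 48,790 × R$96.99 = R$4,732,142.10.
EBIT = R$4,732,142.10 − R$2,746,400 = R$1,985,742.10.
Degree of operating leverage = R$4,732,142.10 / R$1,985,742.10 = 2.3831.

2.38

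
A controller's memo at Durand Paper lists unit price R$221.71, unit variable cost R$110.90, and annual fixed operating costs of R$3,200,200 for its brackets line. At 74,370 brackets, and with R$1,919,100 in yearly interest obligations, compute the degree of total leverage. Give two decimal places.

2.64

Contribution at this volume is 74,370 × R$110.81 = R$8,240,939.70.
Subtracting fixed costs: EBIT = R$8,240,939.70 − R$3,200,200 = R$5,040,739.70. Interest = R$1,919,100.00.
DOL = R$8,240,939.70 ÷ R$5,040,739.70 = 1.6349; DFL = R$5,040,739.70 ÷ R$3,121,639.70 = 1.6148.
Combined leverage = 1.6349 × 1.6148 = 2.6400.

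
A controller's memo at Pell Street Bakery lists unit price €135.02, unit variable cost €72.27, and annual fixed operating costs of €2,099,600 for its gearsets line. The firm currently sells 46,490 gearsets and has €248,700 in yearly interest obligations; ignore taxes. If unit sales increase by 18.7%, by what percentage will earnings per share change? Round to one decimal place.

+95.9%

Contribution at this volume is 46,490 × €62.75 = €2,917,247.50.
Operating income = contribution − fixed costs = €2,917,247.50 − €2,099,600 = €817,647.50.
Interest = €248,700.00, so EBIT − I = €568,947.50.
Degree of combined leverage = contribution ÷ (EBIT − I) = €2,917,247.50 ÷ €568,947.50 = 5.1274.
%ΔEPS = DCL × %ΔSales = 5.1274 × +18.7% = +95.9%.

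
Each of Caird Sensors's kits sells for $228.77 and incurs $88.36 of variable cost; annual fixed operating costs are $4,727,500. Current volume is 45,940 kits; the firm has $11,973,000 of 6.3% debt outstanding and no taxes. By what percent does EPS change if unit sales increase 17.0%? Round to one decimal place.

Total contribution margin = 45,940 × $140.41 = $6,450,435.40.
Subtracting fixed costs: EBIT = $6,450,435.40 − $4,727,500 = $1,722,935.40.
Interest = $754,299.00, so EBIT − I = $968,636.40.
DCL = total CM / (EBIT − I) = $6,450,435.40 / $968,636.40 = 6.6593.
EPS therefore changes by 6.6593 × (+17.0%) = +113.2%.

+113.2%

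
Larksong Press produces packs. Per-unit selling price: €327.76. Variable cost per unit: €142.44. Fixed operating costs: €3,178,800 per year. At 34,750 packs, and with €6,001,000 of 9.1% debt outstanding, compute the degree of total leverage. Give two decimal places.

2.37

At 34,750 units, contribution = 34,750 × €185.32 = €6,439,870.00.
EBIT = €6,439,870.00 − €3,178,800 = €3,261,070.00. Interest = €546,091.00.
DOL = €6,439,870.00 ÷ €3,261,070.00 = 1.9748; DFL = €3,261,070.00 ÷ €2,714,979.00 = 1.2011.
Combined leverage = 1.9748 × 1.2011 = 2.3719.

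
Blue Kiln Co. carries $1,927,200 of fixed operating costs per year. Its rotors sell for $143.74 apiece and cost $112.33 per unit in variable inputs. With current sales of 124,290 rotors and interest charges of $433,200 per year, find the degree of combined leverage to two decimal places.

2.53

At 124,290 units, contribution = 124,290 × $31.41 = $3,903,948.90.
Operating income = contribution − fixed costs = $3,903,948.90 − $1,927,200 = $1,976,748.90. Interest = $433,200.00.
DOL = $3,903,948.90 ÷ $1,976,748.90 = 1.9749; DFL = $1,976,748.90 ÷ $1,543,548.90 = 1.2807.
Combined leverage = 1.9749 × 1.2807 = 2.5293.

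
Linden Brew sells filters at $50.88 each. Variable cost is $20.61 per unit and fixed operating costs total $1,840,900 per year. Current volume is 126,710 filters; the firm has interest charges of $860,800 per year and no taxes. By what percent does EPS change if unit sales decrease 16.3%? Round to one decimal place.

At 126,710 units, contribution = 126,710 × $30.27 = $3,835,511.70.
Operating income = contribution − fixed costs = $3,835,511.70 − $1,840,900 = $1,994,611.70.
After interest of $860,800.00, pre-tax earnings = $1,133,811.70.
Degree of combined leverage = contribution ÷ (EBIT − I) = $3,835,511.70 ÷ $1,133,811.70 = 3.3828.
EPS therefore changes by 3.3828 × (-16.3%) = -55.1%.

-55.1%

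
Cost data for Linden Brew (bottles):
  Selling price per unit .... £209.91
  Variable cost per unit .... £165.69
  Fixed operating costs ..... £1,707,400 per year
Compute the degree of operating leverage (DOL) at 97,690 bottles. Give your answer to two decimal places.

Contribution at this volume is 97,690 × £44.22 = £4,319,851.80.
Subtracting fixed costs: EBIT = £4,319,851.80 − £1,707,400 = £2,612,451.80.
DOL = contribution ÷ EBIT = £4,319,851.80 ÷ £2,612,451.80 = 1.6536.

1.65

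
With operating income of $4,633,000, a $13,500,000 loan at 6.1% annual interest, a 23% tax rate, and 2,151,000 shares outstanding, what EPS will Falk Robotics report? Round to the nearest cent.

$1.36

Interest = $823,500.00, so EBT = $4,633,000 − $823,500.00 = $3,809,500.00.
Net income = $3,809,500.00 × (1 − 0.23) = $2,933,315.00.
Per share: $2,933,315.00 / 2,151,000 shares = $1.36.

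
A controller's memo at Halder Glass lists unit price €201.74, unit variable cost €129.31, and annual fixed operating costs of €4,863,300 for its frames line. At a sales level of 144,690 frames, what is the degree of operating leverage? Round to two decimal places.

1.87

Total contribution margin = 144,690 × €72.43 = €10,479,896.70.
EBIT = €10,479,896.70 − €4,863,300 = €5,616,596.70.
DOL = contribution ÷ EBIT = €10,479,896.70 ÷ €5,616,596.70 = 1.8659.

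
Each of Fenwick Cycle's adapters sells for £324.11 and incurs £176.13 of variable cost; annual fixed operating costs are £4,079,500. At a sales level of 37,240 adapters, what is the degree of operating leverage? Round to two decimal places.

3.85

Total contribution margin = 37,240 × £147.98 = £5,510,775.20.
Operating income = contribution − fixed costs = £5,510,775.20 − £4,079,500 = £1,431,275.20.
DOL = contribution ÷ EBIT = £5,510,775.20 ÷ £1,431,275.20 = 3.8503.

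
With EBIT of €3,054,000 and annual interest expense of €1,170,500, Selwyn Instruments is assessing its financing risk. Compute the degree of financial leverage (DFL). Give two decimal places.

Interest = €1,170,500.00.
Degree of financial leverage = EBIT / (EBIT − interest) = €3,054,000 / €1,883,500.00 = 1.6214.

1.62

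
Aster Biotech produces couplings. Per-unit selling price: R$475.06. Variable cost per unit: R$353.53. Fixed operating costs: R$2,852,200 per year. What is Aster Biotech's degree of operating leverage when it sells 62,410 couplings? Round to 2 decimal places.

At 62,410 units, contribution = 62,410 × R$121.53 = R$7,584,687.30.
Operating income = contribution − fixed costs = R$7,584,687.30 − R$2,852,200 = R$4,732,487.30.
Degree of operating leverage = R$7,584,687.30 / R$4,732,487.30 = 1.6027.

1.60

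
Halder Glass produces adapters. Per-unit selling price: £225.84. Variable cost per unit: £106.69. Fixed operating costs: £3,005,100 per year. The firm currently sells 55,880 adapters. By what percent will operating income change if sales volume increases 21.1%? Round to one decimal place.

At 55,880 units, contribution = 55,880 × £119.15 = £6,658,102.00.
EBIT = £6,658,102.00 − £3,005,100 = £3,653,002.00.
So DOL = total CM / EBIT = £6,658,102.00 / £3,653,002.00 = 1.8226.
So EBIT moves 1.8226 × (+21.1%) = +38.5%.

+38.5%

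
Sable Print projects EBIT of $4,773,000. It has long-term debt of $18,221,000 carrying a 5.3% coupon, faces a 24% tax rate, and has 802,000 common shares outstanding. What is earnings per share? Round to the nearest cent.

Pre-tax income = $4,773,000 − $965,713.00 = $3,807,287.00.
After tax at 24%: net income = $3,807,287.00 × 0.76 = $2,893,538.12.
Per share: $2,893,538.12 / 802,000 shares = $3.61.

$3.61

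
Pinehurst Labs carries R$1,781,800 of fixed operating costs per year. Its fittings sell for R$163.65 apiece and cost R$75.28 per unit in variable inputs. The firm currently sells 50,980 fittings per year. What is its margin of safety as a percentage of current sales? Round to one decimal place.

Contribution margin per unit = R$163.65 − R$75.28 = R$88.37. Break-even units = R$1,781,800 ÷ R$88.37 = 20,162.95; break-even revenue = 20,162.95 × R$163.65 = R$3,299,666.97.
Current sales = 50,980 × R$163.65 = R$8,342,877.00.
Margin of safety = (R$8,342,877.00 − R$3,299,666.97) ÷ R$8,342,877.00 = 60.4%.

60.4%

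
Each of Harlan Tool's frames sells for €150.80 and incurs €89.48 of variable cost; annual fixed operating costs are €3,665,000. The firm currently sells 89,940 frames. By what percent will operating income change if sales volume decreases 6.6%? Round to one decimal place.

Total contribution margin = 89,940 × €61.32 = €5,515,120.80.
EBIT = €5,515,120.80 − €3,665,000 = €1,850,120.80.
DOL = contribution ÷ EBIT = €5,515,120.80 ÷ €1,850,120.80 = 2.9810.
So EBIT moves 2.9810 × (-6.6%) = -19.7%.

-19.7%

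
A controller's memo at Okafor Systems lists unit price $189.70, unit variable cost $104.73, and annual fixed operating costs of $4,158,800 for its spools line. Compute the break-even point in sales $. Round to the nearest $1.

CM per unit = $189.70 − $104.73 = $84.97; CM ratio = $84.97 / $189.70 = 0.4479.
Break-even revenue = fixed costs × price ÷ CM = $4,158,800 × $189.70 ÷ $84.97 = $9,284,740.

$9,284,740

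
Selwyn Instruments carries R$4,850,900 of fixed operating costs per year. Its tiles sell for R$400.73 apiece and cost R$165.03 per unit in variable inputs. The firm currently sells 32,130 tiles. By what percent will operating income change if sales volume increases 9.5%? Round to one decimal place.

Total contribution margin = 32,130 × R$235.70 = R$7,573,041.00.
EBIT = R$7,573,041.00 − R$4,850,900 = R$2,722,141.00.
Degree of operating leverage = R$7,573,041.00 / R$2,722,141.00 = 2.7820.
So EBIT moves 2.7820 × (+9.5%) = +26.4%.

+26.4%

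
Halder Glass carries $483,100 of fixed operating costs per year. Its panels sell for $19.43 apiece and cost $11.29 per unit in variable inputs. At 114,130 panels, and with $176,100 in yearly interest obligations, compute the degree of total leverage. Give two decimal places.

Contribution at this volume is 114,130 × $8.14 = $929,018.20.
EBIT = $929,018.20 − $483,100 = $445,918.20. Interest = $176,100.00, so EBIT − I = $269,818.20.
DCL = contribution ÷ (EBIT − I) = $929,018.20 ÷ $269,818.20 = 3.4431.

3.44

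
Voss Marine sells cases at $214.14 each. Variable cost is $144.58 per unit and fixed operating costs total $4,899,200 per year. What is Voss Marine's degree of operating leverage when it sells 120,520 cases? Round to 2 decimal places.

Contribution at this volume is 120,520 × $69.56 = $8,383,371.20.
Operating income = contribution − fixed costs = $8,383,371.20 − $4,899,200 = $3,484,171.20.
DOL = contribution ÷ EBIT = $8,383,371.20 ÷ $3,484,171.20 = 2.4061.

2.41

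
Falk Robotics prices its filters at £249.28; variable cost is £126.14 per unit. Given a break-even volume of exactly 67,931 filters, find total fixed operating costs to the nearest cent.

£8,365,023.34

Each unit contributes £249.28 − £126.14 = £123.14.
Since BE = FC / CM, FC = 67,931 × £123.14 = £8,365,023.34.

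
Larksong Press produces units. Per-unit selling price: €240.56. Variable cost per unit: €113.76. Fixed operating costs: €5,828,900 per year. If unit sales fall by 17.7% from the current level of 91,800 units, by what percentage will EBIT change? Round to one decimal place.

At 91,800 units, contribution = 91,800 × €126.80 = €11,640,240.00.
Subtracting fixed costs: EBIT = €11,640,240.00 − €5,828,900 = €5,811,340.00.
DOL = contribution ÷ EBIT = €11,640,240.00 ÷ €5,811,340.00 = 2.0030.
So EBIT moves 2.0030 × (-17.7%) = -35.5%.

-35.5%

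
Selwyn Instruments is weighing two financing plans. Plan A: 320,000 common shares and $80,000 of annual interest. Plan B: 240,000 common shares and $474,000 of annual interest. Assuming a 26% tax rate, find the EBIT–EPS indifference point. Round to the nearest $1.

Set EPS_A = EPS_B: (EBIT − $80,000)(1 − 0.26) ÷ 320,000 = (EBIT − $474,000)(1 − 0.26) ÷ 240,000.
The (1 − t) factor cancels: (EBIT − 80,000) × 240,000 = (EBIT − 474,000) × 320,000.
EBIT × (320,000 − 240,000) = 474,000 × 320,000 − 80,000 × 240,000 = 132,480,000,000, so EBIT = 132,480,000,000 ÷ 80,000 = 1,656,000.00.

$1,656,000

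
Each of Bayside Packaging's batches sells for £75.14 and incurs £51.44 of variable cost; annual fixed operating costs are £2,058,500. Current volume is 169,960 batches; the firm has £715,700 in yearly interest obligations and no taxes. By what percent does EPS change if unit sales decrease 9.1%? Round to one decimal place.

-29.2%

Contribution at this volume is 169,960 × £23.70 = £4,028,052.00.
Operating income = contribution − fixed costs = £4,028,052.00 − £2,058,500 = £1,969,552.00.
Interest = £715,700.00, so EBIT − I = £1,253,852.00.
Degree of combined leverage = contribution ÷ (EBIT − I) = £4,028,052.00 ÷ £1,253,852.00 = 3.2125.
EPS therefore changes by 3.2125 × (-9.1%) = -29.2%.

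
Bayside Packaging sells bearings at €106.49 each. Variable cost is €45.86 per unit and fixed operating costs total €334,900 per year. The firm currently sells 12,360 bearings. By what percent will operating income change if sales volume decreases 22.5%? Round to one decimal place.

At 12,360 units, contribution = 12,360 × €60.63 = €749,386.80.
Operating income = contribution − fixed costs = €749,386.80 − €334,900 = €414,486.80.
Degree of operating leverage = €749,386.80 / €414,486.80 = 1.8080.
%ΔEBIT = DOL × %ΔSales = 1.8080 × -22.5% = -40.7%.

-40.7%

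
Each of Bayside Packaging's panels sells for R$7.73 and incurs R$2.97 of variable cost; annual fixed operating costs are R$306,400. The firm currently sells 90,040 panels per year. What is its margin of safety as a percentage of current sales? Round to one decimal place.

28.5%

Unit CM = price − variable cost = R$7.73 − R$2.97 = R$4.76. Break-even units = R$306,400 ÷ R$4.76 = 64,369.75; break-even revenue = 64,369.75 × R$7.73 = R$497,578.15.
Actual sales revenue = 90,040 × R$7.73 = R$696,009.20.
Margin of safety = (R$696,009.20 − R$497,578.15) ÷ R$696,009.20 = 28.5%.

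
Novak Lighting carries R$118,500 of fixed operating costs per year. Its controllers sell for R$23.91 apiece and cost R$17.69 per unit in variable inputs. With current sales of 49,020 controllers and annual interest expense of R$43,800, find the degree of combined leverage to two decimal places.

2.14

At 49,020 units, contribution = 49,020 × R$6.22 = R$304,904.40.
EBIT = R$304,904.40 − R$118,500 = R$186,404.40. Interest = R$43,800.00.
DOL = R$304,904.40 ÷ R$186,404.40 = 1.6357; DFL = R$186,404.40 ÷ R$142,604.40 = 1.3071.
Combined leverage = 1.6357 × 1.3071 = 2.1380.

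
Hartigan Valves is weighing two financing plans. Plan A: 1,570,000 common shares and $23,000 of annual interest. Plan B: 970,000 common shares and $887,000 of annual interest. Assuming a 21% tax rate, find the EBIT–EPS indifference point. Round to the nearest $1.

$2,283,800

At indifference, (EBIT − 23,000)(1 − t)/1,570,000 = (EBIT − 887,000)(1 − t)/970,000.
Cancelling (1 − t) and cross-multiplying: 970,000·(EBIT − 23,000) = 1,570,000·(EBIT − 887,000).
EBIT × (1,570,000 − 970,000) = 887,000 × 1,570,000 − 23,000 × 970,000 = 1,370,280,000,000, so EBIT = 1,370,280,000,000 ÷ 600,000 = 2,283,800.00.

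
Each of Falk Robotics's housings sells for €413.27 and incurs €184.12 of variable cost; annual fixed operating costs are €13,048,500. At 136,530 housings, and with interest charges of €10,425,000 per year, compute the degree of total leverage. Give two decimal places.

4.00

Total contribution margin = 136,530 × €229.15 = €31,285,849.50.
Subtracting fixed costs: EBIT = €31,285,849.50 − €13,048,500 = €18,237,349.50. Interest = €10,425,000.00, so EBIT − I = €7,812,349.50.
DCL = contribution ÷ (EBIT − I) = €31,285,849.50 ÷ €7,812,349.50 = 4.0047.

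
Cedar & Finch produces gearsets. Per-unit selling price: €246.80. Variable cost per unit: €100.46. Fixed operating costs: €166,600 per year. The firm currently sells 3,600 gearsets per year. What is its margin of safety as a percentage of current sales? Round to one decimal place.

68.4%

Unit CM = price − variable cost = €246.80 − €100.46 = €146.34. Break-even units = €166,600 ÷ €146.34 = 1,138.44; break-even revenue = 1,138.44 × €246.80 = €280,968.16.
Current sales = 3,600 × €246.80 = €888,480.00.
Margin of safety = (€888,480.00 − €280,968.16) ÷ €888,480.00 = 68.4%.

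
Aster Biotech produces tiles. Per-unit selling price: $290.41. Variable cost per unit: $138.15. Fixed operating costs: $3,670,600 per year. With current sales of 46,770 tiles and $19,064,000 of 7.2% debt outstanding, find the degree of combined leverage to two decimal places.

Total contribution margin = 46,770 × $152.26 = $7,121,200.20.
Operating income = contribution − fixed costs = $7,121,200.20 − $3,670,600 = $3,450,600.20. Interest = $1,372,608.00.
DOL = $7,121,200.20 ÷ $3,450,600.20 = 2.0638; DFL = $3,450,600.20 ÷ $2,077,992.20 = 1.6605.
Combined leverage = 2.0638 × 1.6605 = 3.4269.

3.43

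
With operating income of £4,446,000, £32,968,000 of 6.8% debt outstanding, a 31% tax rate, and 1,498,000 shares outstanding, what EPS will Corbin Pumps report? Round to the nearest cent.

£1.02

Pre-tax income = £4,446,000 − £2,241,824.00 = £2,204,176.00.
After tax at 31%: net income = £2,204,176.00 × 0.69 = £1,520,881.44.
EPS = £1,520,881.44 ÷ 1,498,000 = £1.02.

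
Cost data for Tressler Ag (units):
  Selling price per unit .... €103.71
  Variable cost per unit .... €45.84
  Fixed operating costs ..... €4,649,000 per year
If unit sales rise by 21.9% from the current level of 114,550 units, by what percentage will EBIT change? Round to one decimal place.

+73.3%

Total contribution margin = 114,550 × €57.87 = €6,629,008.50.
Operating income = contribution − fixed costs = €6,629,008.50 − €4,649,000 = €1,980,008.50.
So DOL = total CM / EBIT = €6,629,008.50 / €1,980,008.50 = 3.3480.
So EBIT moves 3.3480 × (+21.9%) = +73.3%.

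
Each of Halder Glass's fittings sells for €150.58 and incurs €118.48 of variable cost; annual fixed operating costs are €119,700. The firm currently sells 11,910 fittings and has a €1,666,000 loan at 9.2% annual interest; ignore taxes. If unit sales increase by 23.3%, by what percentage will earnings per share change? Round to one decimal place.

Total contribution margin = 11,910 × €32.10 = €382,311.00.
Operating income = contribution − fixed costs = €382,311.00 − €119,700 = €262,611.00.
After interest of €153,272.00, pre-tax earnings = €109,339.00.
Degree of combined leverage = contribution ÷ (EBIT − I) = €382,311.00 ÷ €109,339.00 = 3.4966.
%ΔEPS = DCL × %ΔSales = 3.4966 × +23.3% = +81.5%.

+81.5%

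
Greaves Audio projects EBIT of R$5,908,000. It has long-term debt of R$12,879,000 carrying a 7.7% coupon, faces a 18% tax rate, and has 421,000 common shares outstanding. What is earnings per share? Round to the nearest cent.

Interest = R$991,683.00, so EBT = R$5,908,000 − R$991,683.00 = R$4,916,317.00.
After tax at 18%: net income = R$4,916,317.00 × 0.82 = R$4,031,379.94.
Per share: R$4,031,379.94 / 421,000 shares = R$9.58.

R$9.58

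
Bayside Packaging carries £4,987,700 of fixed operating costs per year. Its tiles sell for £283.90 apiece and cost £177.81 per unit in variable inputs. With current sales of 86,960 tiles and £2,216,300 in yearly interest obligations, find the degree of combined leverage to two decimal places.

Total contribution margin = 86,960 × £106.09 = £9,225,586.40.
Subtracting fixed costs: EBIT = £9,225,586.40 − £4,987,700 = £4,237,886.40. Interest = £2,216,300.00.
DOL = £9,225,586.40 ÷ £4,237,886.40 = 2.1769; DFL = £4,237,886.40 ÷ £2,021,586.40 = 2.0963.
DCL = DOL × DFL = 2.1769 × 2.0963 = 4.5634.

4.56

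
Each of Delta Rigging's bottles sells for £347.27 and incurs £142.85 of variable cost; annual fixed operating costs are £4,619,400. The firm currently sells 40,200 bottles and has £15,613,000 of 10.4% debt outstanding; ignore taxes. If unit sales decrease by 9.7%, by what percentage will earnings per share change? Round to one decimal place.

-40.4%

Total contribution margin = 40,200 × £204.42 = £8,217,684.00.
Operating income = contribution − fixed costs = £8,217,684.00 − £4,619,400 = £3,598,284.00.
After interest of £1,623,752.00, pre-tax earnings = £1,974,532.00.
Degree of combined leverage = contribution ÷ (EBIT − I) = £8,217,684.00 ÷ £1,974,532.00 = 4.1618.
EPS therefore changes by 4.1618 × (-9.7%) = -40.4%.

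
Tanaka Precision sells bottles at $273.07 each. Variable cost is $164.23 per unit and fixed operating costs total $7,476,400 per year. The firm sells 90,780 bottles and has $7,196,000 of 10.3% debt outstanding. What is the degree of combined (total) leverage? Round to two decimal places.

5.94

Contribution at this volume is 90,780 × $108.84 = $9,880,495.20.
Subtracting fixed costs: EBIT = $9,880,495.20 − $7,476,400 = $2,404,095.20. Interest = $741,188.00.
DOL = $9,880,495.20 ÷ $2,404,095.20 = 4.1099; DFL = $2,404,095.20 ÷ $1,662,907.20 = 1.4457.
DCL = DOL × DFL = 4.1099 × 1.4457 = 5.9417.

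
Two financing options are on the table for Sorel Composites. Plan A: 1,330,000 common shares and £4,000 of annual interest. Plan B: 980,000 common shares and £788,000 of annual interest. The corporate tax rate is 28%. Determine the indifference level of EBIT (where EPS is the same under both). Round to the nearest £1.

Set EPS_A = EPS_B: (EBIT − £4,000)(1 − 0.28) ÷ 1,330,000 = (EBIT − £788,000)(1 − 0.28) ÷ 980,000.
Cancelling (1 − t) and cross-multiplying: 980,000·(EBIT − 4,000) = 1,330,000·(EBIT − 788,000).
EBIT × (1,330,000 − 980,000) = 788,000 × 1,330,000 − 4,000 × 980,000 = 1,044,120,000,000, so EBIT = 1,044,120,000,000 ÷ 350,000 = 2,983,200.00.

£2,983,200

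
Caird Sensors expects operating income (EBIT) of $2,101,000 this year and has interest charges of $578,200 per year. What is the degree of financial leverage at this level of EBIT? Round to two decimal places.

1.38

Interest = $578,200.00.
Degree of financial leverage = EBIT / (EBIT − interest) = $2,101,000 / $1,522,800.00 = 1.3797.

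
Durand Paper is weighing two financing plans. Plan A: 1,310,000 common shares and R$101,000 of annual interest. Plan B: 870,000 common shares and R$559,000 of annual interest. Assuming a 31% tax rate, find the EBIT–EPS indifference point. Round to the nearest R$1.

At indifference, (EBIT − 101,000)(1 − t)/1,310,000 = (EBIT − 559,000)(1 − t)/870,000.
The (1 − t) factor cancels: (EBIT − 101,000) × 870,000 = (EBIT − 559,000) × 1,310,000.
EBIT × (1,310,000 − 870,000) = 559,000 × 1,310,000 − 101,000 × 870,000 = 644,420,000,000, so EBIT = 644,420,000,000 ÷ 440,000 = 1,464,590.91.

R$1,464,591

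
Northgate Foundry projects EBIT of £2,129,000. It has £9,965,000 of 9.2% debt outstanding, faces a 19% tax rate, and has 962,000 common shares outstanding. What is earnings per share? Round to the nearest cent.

Pre-tax income = £2,129,000 − £916,780.00 = £1,212,220.00.
After tax at 19%: net income = £1,212,220.00 × 0.81 = £981,898.20.
EPS = £981,898.20 ÷ 962,000 = £1.02.

£1.02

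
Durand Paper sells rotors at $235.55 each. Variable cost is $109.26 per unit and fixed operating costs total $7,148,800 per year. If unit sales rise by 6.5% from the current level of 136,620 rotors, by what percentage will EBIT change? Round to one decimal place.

At 136,620 units, contribution = 136,620 × $126.29 = $17,253,739.80.
EBIT = $17,253,739.80 − $7,148,800 = $10,104,939.80.
DOL = contribution ÷ EBIT = $17,253,739.80 ÷ $10,104,939.80 = 1.7075.
So EBIT moves 1.7075 × (+6.5%) = +11.1%.

+11.1%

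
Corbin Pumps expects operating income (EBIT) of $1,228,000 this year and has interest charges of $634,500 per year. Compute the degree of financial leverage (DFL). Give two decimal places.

Interest = $634,500.00.
Degree of financial leverage = EBIT / (EBIT − interest) = $1,228,000 / $593,500.00 = 2.0691.

2.07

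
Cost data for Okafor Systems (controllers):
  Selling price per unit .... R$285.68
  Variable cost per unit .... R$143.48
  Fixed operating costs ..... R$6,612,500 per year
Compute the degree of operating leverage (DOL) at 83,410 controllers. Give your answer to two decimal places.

2.26

Total contribution margin = 83,410 × R$142.20 = R$11,860,902.00.
Operating income = contribution − fixed costs = R$11,860,902.00 − R$6,612,500 = R$5,248,402.00.
So DOL = total CM / EBIT = R$11,860,902.00 / R$5,248,402.00 = 2.2599.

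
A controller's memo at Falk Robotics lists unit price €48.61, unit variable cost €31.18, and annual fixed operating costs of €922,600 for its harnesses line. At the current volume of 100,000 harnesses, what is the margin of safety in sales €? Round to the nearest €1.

Each unit contributes €48.61 − €31.18 = €17.43. Break-even units = €922,600 ÷ €17.43 = 52,931.73; break-even revenue = 52,931.73 × €48.61 = €2,573,011.24.
Current sales = 100,000 × €48.61 = €4,861,000.00.
Margin of safety = €4,861,000.00 − €2,573,011.24 = €2,287,989.

€2,287,989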